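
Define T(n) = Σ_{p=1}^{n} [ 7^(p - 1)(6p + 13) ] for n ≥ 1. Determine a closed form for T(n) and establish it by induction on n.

T(n) = 7^n(n + 2) - 2

We claim T(n) = 7^n(n + 2) - 2 for all n ≥ 1.
Base case (n = 1): T(1) = 19, and the closed form gives 19. They agree.
For the inductive step, assume it holds for an arbitrary p ≥ 1, so T(p) = 7^p(p + 2) - 2.
Then T(p+1) = T(p) + (7^p(6p + 19)) = (7^p(p + 2) - 2) + (7^p(6p + 19)).
Simplifying, T(p+1) = 7·7^p·p + 21·7^p - 2 = 7^(p+1)((p+1) + 2) - 2,
which is the closed form with n = p+1.
Hence, by induction on n, the claim holds for every n ≥ 1.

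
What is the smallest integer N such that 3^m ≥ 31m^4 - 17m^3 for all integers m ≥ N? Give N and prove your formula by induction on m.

At m = 12: 531441 < 613440, so the inequality fails and N ≥ 13. We prove 3^m ≥ 31m^4 - 17m^3 for all m ≥ 13.
Base case (m = 13): 3^m = 1594323 and 31m^4 - 17m^3 = 848042, so 1594323 ≥ 848042.
Suppose the result is true for m = i, so 3^i ≥ 31i^4 - 17i^3.
Then 3^(i + 1) = 3·(3^i) ≥ 3·(31i^4 - 17i^3).
Also, for i ≥ 13 we have 3·(31i^4 - 17i^3) ≥ 31(i+1)^4 - 17(i+1)^3, since 3·(31i^4 - 17i^3) − (31(i+1)^4 - 17(i+1)^3) = 62i^4 - 158i^3 - 135i^2 - 73i - 14, which is nonnegative for all i ≥ 13.
Combining, 3^(i + 1) ≥ 31(i+1)^4 - 17(i+1)^3.
This completes the induction.
Hence the smallest such N is 13.

N = 13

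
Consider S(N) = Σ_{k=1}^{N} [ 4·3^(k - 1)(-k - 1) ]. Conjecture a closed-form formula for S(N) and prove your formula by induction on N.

S(N) = -3^N(2N + 1) + 1

We claim S(N) = -3^N(2N + 1) + 1 for all N ≥ 1.
For the base case N = 1: S(1) = -8, and the closed form gives -8. They agree.
Inductive step: suppose the statement holds for some k ≥ 1, so S(k) = -3^k(2k + 1) + 1.
Then S(k+1) = S(k) + (4·3^k(-k - 2)) = (-3^k(2k + 1) + 1) + (4·3^k(-k - 2)).
Simplifying, S(k+1) = -6·3^k·k - 9·3^k + 1 = -3^(k+1)(2(k+1) + 1) + 1,
which is the closed form with N = k+1.
This completes the induction.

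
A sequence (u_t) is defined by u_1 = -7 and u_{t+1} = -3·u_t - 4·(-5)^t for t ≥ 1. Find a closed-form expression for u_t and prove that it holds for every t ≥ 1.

u_t = -(-3)^t + 2(-5)^t

Computing the first terms: u_1 = -7, u_2 = 41, u_3 = -223. This suggests u_t = -(-3)^t + 2(-5)^t.
Base case (t = 1): the formula gives -7 = -7 = u_1.
Inductive step: assume the claim holds for t = r, so u_r = -(-3)^r + 2(-5)^r.
Then u_{r+1} = -3·u_r - 4·(-5)^r = -3·(-(-3)^r + 2(-5)^r) - 4·(-5)^r = -(-3)^(r + 1) + 2(-5)^(r + 1),
which is the claimed formula at t = r+1.
Hence, by induction on t, the claim holds for every t ≥ 1.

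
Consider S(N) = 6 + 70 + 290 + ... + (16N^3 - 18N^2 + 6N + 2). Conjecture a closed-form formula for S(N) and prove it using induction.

S(N) = 2N(2N^3 + N^2 - N + 1)

We claim S(N) = 2N(2N^3 + N^2 - N + 1) for all N ≥ 1.
Base step (N = 1): S(1) = 6, and the closed form gives 6. They agree.
Inductive step: suppose the statement holds for some p ≥ 1, so S(p) = 2p(2p^3 + p^2 - p + 1).
Then S(p+1) = S(p) + (16p^3 + 30p^2 + 18p + 6) = (2p(2p^3 + p^2 - p + 1)) + (16p^3 + 30p^2 + 18p + 6).
Simplifying, S(p+1) = 2(p + 1)(2p^3 + 7p^2 + 7p + 3) = 2(p+1)(2(p+1)^3 + (p+1)^2 - (p+1) + 1),
which is the closed form with N = p+1.
By the principle of mathematical induction, the result holds for all N ≥ 1.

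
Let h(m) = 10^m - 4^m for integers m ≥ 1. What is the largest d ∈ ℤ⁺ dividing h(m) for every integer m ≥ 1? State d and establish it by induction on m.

d = 6

Computing the first values: h(1) = 6 and h(2) = 84; gcd(6, 84) = 6, so d ≤ 6.
We prove 6 | 10^m - 4^m for all m ≥ 1 by induction on m.
For the base case m = 1: h(1) = 6 = 6·(1), so 6 | h(1).
Inductive step: suppose the statement holds for some j ≥ 1, i.e. 6 | h(j). Then
10^{j+1} − 4^{j+1} = 10·10^j − 4·4^j = 10·(10^j − 4^j) + (6)·4^j. The first term is divisible by 6 by the inductive hypothesis, and the second term (6)·4^j is divisible by 6 since 6 | 6. Hence 6 | h(j+1).
By induction, the statement is established for all m ≥ 1.
Therefore the largest such d is 6.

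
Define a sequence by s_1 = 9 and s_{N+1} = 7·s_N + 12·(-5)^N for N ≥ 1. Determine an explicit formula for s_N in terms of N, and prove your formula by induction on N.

Computing the first terms: s_1 = 9, s_2 = 3, s_3 = 321. This suggests s_N = -(-5)^N + 4·7^(N - 1).
When N = 1: the formula gives 9 = 9 = s_1.
Inductive step: suppose the statement holds for some m ≥ 1, so s_m = -(-5)^m + 4·7^(m - 1).
Then s_{m+1} = 7·s_m + 12·(-5)^m = 7·(-(-5)^m + 4·7^(m - 1)) + 12·(-5)^m = -(-5)^(m + 1) + 4·7^m = -(-5)^(m+1) + 4·7^((m+1) - 1),
which is the claimed formula at N = m+1.
By induction, the statement is established for all N ≥ 1.

s_N = -(-5)^N + 4·7^(N - 1)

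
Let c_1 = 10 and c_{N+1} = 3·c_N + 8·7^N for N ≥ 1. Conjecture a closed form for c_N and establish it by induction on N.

Computing the first terms: c_1 = 10, c_2 = 86, c_3 = 650. This suggests c_N = -4·3^(N - 1) + 2·7^N.
Base step (N = 1): the formula gives 10 = 10 = c_1.
Inductive step: suppose the statement holds for some p ≥ 1, so c_p = -4·3^(p - 1) + 2·7^p.
Then c_{p+1} = 3·c_p + 8·7^p = 3·(-4·3^(p - 1) + 2·7^p) + 8·7^p = -4·3^p + 2·7^(p + 1) = -4·3^((p+1) - 1) + 2·7^(p+1),
which is the claimed formula at N = p+1.
By the principle of mathematical induction, the result holds for all N ≥ 1.

c_N = -4·3^(N - 1) + 2·7^N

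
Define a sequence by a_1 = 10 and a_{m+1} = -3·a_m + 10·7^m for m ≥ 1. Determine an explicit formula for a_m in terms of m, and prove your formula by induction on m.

a_m = -(-3)^m + 7^m

Computing the first terms: a_1 = 10, a_2 = 40, a_3 = 370. This suggests a_m = -(-3)^m + 7^m.
Base case (m = 1): the formula gives 10 = 10 = a_1.
Inductive step: assume the claim holds for m = i, so a_i = -(-3)^i + 7^i.
Then a_{i+1} = -3·a_i + 10·7^i = -3·(-(-3)^i + 7^i) + 10·7^i = -(-3)^(i + 1) + 7^(i + 1),
which is the claimed formula at m = i+1.
This completes the induction.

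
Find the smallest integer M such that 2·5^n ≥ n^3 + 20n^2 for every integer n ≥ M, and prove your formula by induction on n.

M = 3

At n = 2: 50 < 88, so the inequality fails and M ≥ 3. We prove 2·5^n ≥ n^3 + 20n^2 for all n ≥ 3.
Base step (n = 3): 2·5^n = 250 and n^3 + 20n^2 = 207, so 250 ≥ 207.
Inductive step: assume the claim holds for n = m, so 2·5^m ≥ m^3 + 20m^2.
Then 2·5^(m + 1) = 5·(2·5^m) ≥ 5·(m^3 + 20m^2).
Also, for m ≥ 3 we have 5·(m^3 + 20m^2) ≥ (m+1)^3 + 20(m+1)^2, since 5·(m^3 + 20m^2) − ((m+1)^3 + 20(m+1)^2) = 4m^3 + 77m^2 - 43m - 21, which is nonnegative for all m ≥ 3.
Combining, 2·5^(m + 1) ≥ (m+1)^3 + 20(m+1)^2.
Hence, by induction on n, the claim holds for every n ≥ 3.
Hence the smallest such M is 3.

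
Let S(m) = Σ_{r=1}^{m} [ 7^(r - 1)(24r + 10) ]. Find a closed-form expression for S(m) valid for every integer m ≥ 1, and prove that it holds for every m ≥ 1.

We claim S(m) = 7^m(4m + 1) - 1 for all m ≥ 1.
Base step (m = 1): S(1) = 34, and the closed form gives 34. They agree.
Inductive step: assume the claim holds for m = r, so S(r) = 7^r(4r + 1) - 1.
Then S(r+1) = S(r) + (7^r(24r + 34)) = (7^r(4r + 1) - 1) + (7^r(24r + 34)).
Simplifying, S(r+1) = 28·7^r·r + 35·7^r - 1 = 7^(r+1)(4(r+1) + 1) - 1,
which is the closed form with m = r+1.
By the principle of mathematical induction, the result holds for all m ≥ 1.

S(m) = 7^m(4m + 1) - 1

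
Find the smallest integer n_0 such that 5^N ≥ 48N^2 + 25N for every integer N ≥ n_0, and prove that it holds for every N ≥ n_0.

n_0 = 5

At N = 4: 625 < 868, so the inequality fails and n_0 ≥ 5. We prove 5^N ≥ 48N^2 + 25N for all N ≥ 5.
When N = 5: 5^N = 3125 and 48N^2 + 25N = 1325, so 3125 ≥ 1325.
Inductive step: suppose the statement holds for some k ≥ 5, so 5^k ≥ 48k^2 + 25k.
Then 5^(k + 1) = 5·(5^k) ≥ 5·(48k^2 + 25k).
Also, for k ≥ 5 we have 5·(48k^2 + 25k) ≥ 48(k+1)^2 + 25(k+1), since 5·(48k^2 + 25k) − (48(k+1)^2 + 25(k+1)) = 192k^2 + 4k - 73, which is nonnegative for all k ≥ 5.
Combining, 5^(k + 1) ≥ 48(k+1)^2 + 25(k+1).
Hence, by induction on N, the claim holds for every N ≥ 5.
Hence the smallest such n_0 is 5.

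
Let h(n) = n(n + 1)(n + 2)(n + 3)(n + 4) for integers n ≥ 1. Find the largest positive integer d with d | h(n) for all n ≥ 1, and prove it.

Computing the first values: h(1) = 120 and h(2) = 720; gcd(120, 720) = 120, so d ≤ 120.
We prove 120 | n(n + 1)(n + 2)(n + 3)(n + 4) for all n ≥ 1 by induction on n.
For the base case n = 1: h(1) = 120 = 120·(1), so 120 | h(1).
Suppose the result is true for n = k, i.e. 120 | h(k). Then
h(k+1) − h(k) = (k+1)·(k+2)·(k+3)·(k+4)·(k+5) − k·(k+1)·(k+2)·(k+3)·(k+4) = (k+1)·(k+2)·(k+3)·(k+4)·[(k+5) − k] = 5·(k+1)·(k+2)·(k+3)·(k+4). The product of 4 consecutive integers is divisible by (4)! = 24, so h(k+1) − h(k) is divisible by 5·24 = 120. By the inductive hypothesis 120 | h(k), hence 120 | h(k+1).
By the principle of mathematical induction, the result holds for all n ≥ 1.
Therefore the largest such d is 120.

d = 120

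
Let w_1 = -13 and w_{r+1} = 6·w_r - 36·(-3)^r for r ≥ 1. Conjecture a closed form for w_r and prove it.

Computing the first terms: w_1 = -13, w_2 = 30, w_3 = -144. This suggests w_r = 4(-3)^r - 6^(r - 1).
Base step (r = 1): the formula gives -13 = -13 = w_1.
Inductive step: suppose the statement holds for some j ≥ 1, so w_j = 4(-3)^j - 6^(j - 1).
Then w_{j+1} = 6·w_j - 36·(-3)^j = 6·(4(-3)^j - 6^(j - 1)) - 36·(-3)^j = 4(-3)^(j + 1) - 6^j = 4(-3)^(j+1) - 6^((j+1) - 1),
which is the claimed formula at r = j+1.
Hence, by induction on r, the claim holds for every r ≥ 1.

w_r = 4(-3)^r - 6^(r - 1)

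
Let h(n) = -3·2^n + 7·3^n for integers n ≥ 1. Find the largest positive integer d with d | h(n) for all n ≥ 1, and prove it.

d = 3

Computing the first values: h(1) = 15 and h(2) = 51; gcd(15, 51) = 3, so d ≤ 3.
We prove 3 | -3·2^n + 7·3^n for all n ≥ 1 by induction on n.
Base case (n = 1): h(1) = 15 = 3·(5), so 3 | h(1).
For the inductive step, assume it holds for an arbitrary i ≥ 1, i.e. 3 | h(i). Then
h(i+1) − 3·h(i) = (-3·2^(i+1) + 7·3^(i+1)) − 3·(-3·2^i + 7·3^i) = (-3)·2^i·(2 − 3) = (3)·2^i. Since 3 | h(i) by the inductive hypothesis, 3 | 3·h(i); and 3 | 3 since 3 = 3·1. Therefore 3 | h(i+1).
By the principle of mathematical induction, the result holds for all n ≥ 1.
Therefore the largest such d is 3.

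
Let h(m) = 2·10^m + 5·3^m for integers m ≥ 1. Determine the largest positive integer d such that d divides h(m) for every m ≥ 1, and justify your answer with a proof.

d = 35

Computing the first values: h(1) = 35 and h(2) = 245; gcd(35, 245) = 35, so d ≤ 35.
We prove 35 | 2·10^m + 5·3^m for all m ≥ 1 by induction on m.
Base case (m = 1): h(1) = 35 = 35·(1), so 35 | h(1).
Inductive step: suppose the statement holds for some k ≥ 1, i.e. 35 | h(k). Then
h(k+1) − 10·h(k) = (2·10^(k+1) + 5·3^(k+1)) − 10·(2·10^k + 5·3^k) = (5)·3^k·(3 − 10) = (-35)·3^k. Since 35 | h(k) by the inductive hypothesis, 35 | 10·h(k); and 35 | -35 since -35 = 35·-1. Therefore 35 | h(k+1).
Hence, by induction on m, the claim holds for every m ≥ 1.
Therefore the largest such d is 35.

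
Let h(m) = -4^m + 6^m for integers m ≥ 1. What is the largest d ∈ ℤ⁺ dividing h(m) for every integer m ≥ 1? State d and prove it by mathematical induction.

d = 2

Computing the first values: h(1) = 2 and h(2) = 20; gcd(2, 20) = 2, so d ≤ 2.
We prove 2 | -4^m + 6^m for all m ≥ 1 by induction on m.
When m = 1: h(1) = 2 = 2·(1), so 2 | h(1).
Inductive step: suppose the statement holds for some k ≥ 1, i.e. 2 | h(k). Then
6^{k+1} − 4^{k+1} = 6·6^k − 4·4^k = 6·(6^k − 4^k) + (2)·4^k. The first term is divisible by 2 by the inductive hypothesis, and the second term (2)·4^k is divisible by 2 since 2 | 2. Hence 2 | h(k+1).
By the principle of mathematical induction, the result holds for all m ≥ 1.
Therefore the largest such d is 2.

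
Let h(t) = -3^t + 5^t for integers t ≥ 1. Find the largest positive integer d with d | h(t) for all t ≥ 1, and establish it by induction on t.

d = 2

Computing the first values: h(1) = 2 and h(2) = 16; gcd(2, 16) = 2, so d ≤ 2.
We prove 2 | -3^t + 5^t for all t ≥ 1 by induction on t.
Base case (t = 1): h(1) = 2 = 2·(1), so 2 | h(1).
Suppose the result is true for t = k, i.e. 2 | h(k). Then
5^{k+1} − 3^{k+1} = 5·5^k − 3·3^k = 5·(5^k − 3^k) + (2)·3^k. The first term is divisible by 2 by the inductive hypothesis, and the second term (2)·3^k is divisible by 2 since 2 | 2. Hence 2 | h(k+1).
By the principle of mathematical induction, the result holds for all t ≥ 1.
Therefore the largest such d is 2.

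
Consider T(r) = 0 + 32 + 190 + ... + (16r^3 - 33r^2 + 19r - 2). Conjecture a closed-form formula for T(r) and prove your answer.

We claim T(r) = r(r - 1)(4r^2 + r - 2) for all r ≥ 1.
Base case (r = 1): T(1) = 0, and the closed form gives 0. They agree.
Inductive step: assume the claim holds for r = p, so T(p) = p(4p^3 - 3p^2 - 3p + 2).
Then T(p+1) = T(p) + (p(16p^2 + 15p + 1)) = (p(4p^3 - 3p^2 - 3p + 2)) + (p(16p^2 + 15p + 1)).
Simplifying, T(p+1) = p(p + 1)(4p^2 + 9p + 3) = (p+1)((p+1) - 1)(4(p+1)^2 + (p+1) - 2),
which is the closed form with r = p+1.
Hence, by induction on r, the claim holds for every r ≥ 1.

T(r) = r(r - 1)(4r^2 + r - 2)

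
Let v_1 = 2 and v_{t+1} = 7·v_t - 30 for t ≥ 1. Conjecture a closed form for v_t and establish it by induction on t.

v_t = -3·7^(t - 1) + 5

Computing the first terms: v_1 = 2, v_2 = -16, v_3 = -142. This suggests v_t = -3·7^(t - 1) + 5.
For the base case t = 1: the formula gives 2 = 2 = v_1.
For the inductive step, assume it holds for an arbitrary r ≥ 1, so v_r = -3·7^(r - 1) + 5.
Then v_{r+1} = 7·v_r - 30 = 7·(-3·7^(r - 1) + 5) - 30 = -3·7^r + 5 = -3·7^((r+1) - 1) + 5,
which is the claimed formula at t = r+1.
This completes the induction.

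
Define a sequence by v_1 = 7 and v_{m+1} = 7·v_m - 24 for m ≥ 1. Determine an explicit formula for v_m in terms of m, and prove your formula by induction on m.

v_m = 3·7^(m - 1) + 4

Computing the first terms: v_1 = 7, v_2 = 25, v_3 = 151. This suggests v_m = 3·7^(m - 1) + 4.
For the base case m = 1: the formula gives 7 = 7 = v_1.
Inductive step: assume the claim holds for m = r, so v_r = 3·7^(r - 1) + 4.
Then v_{r+1} = 7·v_r - 24 = 7·(3·7^(r - 1) + 4) - 24 = 3·7^r + 4 = 3·7^((r+1) - 1) + 4,
which is the claimed formula at m = r+1.
By the principle of mathematical induction, the result holds for all m ≥ 1.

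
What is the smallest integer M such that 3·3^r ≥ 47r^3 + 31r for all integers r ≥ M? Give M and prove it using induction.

At r = 8: 19683 < 24312, so the inequality fails and M ≥ 9. We prove 3·3^r ≥ 47r^3 + 31r for all r ≥ 9.
Base case (r = 9): 3·3^r = 59049 and 47r^3 + 31r = 34542, so 59049 ≥ 34542.
Inductive step: suppose the statement holds for some m ≥ 9, so 3·3^m ≥ 47m^3 + 31m.
Then 3·3^(m + 1) = 3·(3·3^m) ≥ 3·(47m^3 + 31m).
Also, for m ≥ 9 we have 3·(47m^3 + 31m) ≥ 47(m+1)^3 + 31(m+1), since 3·(47m^3 + 31m) − (47(m+1)^3 + 31(m+1)) = 94m^3 - 141m^2 - 79m - 78, which is nonnegative for all m ≥ 9.
Combining, 3·3^(m + 1) ≥ 47(m+1)^3 + 31(m+1).
Hence, by induction on r, the claim holds for every r ≥ 9.
Hence the smallest such M is 9.

M = 9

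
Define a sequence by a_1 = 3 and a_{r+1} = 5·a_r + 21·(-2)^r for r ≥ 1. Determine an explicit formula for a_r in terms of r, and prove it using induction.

a_r = -3(-2)^r - 3·5^(r - 1)

Computing the first terms: a_1 = 3, a_2 = -27, a_3 = -51. This suggests a_r = -3(-2)^r - 3·5^(r - 1).
Base step (r = 1): the formula gives 3 = 3 = a_1.
For the inductive step, assume it holds for an arbitrary k ≥ 1, so a_k = -3(-2)^k - 3·5^(k - 1).
Then a_{k+1} = 5·a_k + 21·(-2)^k = 5·(-3(-2)^k - 3·5^(k - 1)) + 21·(-2)^k = -3(-2)^(k + 1) - 3·5^k = -3(-2)^(k+1) - 3·5^((k+1) - 1),
which is the claimed formula at r = k+1.
By the principle of mathematical induction, the result holds for all r ≥ 1.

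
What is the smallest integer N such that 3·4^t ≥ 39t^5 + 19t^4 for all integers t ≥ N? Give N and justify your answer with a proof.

At t = 10: 3145728 < 4090000, so the inequality fails and N ≥ 11. We prove 3·4^t ≥ 39t^5 + 19t^4 for all t ≥ 11.
Base case (t = 11): 3·4^t = 12582912 and 39t^5 + 19t^4 = 6559168, so 12582912 ≥ 6559168.
Inductive step: assume the claim holds for t = k, so 3·4^k ≥ 39k^5 + 19k^4.
Then 3·4^(k + 1) = 4·(3·4^k) ≥ 4·(39k^5 + 19k^4).
Also, for k ≥ 11 we have 4·(39k^5 + 19k^4) ≥ 39(k+1)^5 + 19(k+1)^4, since 4·(39k^5 + 19k^4) − (39(k+1)^5 + 19(k+1)^4) = 117k^5 - 138k^4 - 466k^3 - 504k^2 - 271k - 58, which is nonnegative for all k ≥ 11.
Combining, 3·4^(k + 1) ≥ 39(k+1)^5 + 19(k+1)^4.
By induction, the statement is established for all t ≥ 11.
Hence the smallest such N is 11.

N = 11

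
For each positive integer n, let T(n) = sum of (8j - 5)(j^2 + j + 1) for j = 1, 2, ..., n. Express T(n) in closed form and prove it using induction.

T(n) = n(2n^3 + 5n^2 + 5n - 3)

We claim T(n) = n(2n^3 + 5n^2 + 5n - 3) for all n ≥ 1.
Base case (n = 1): T(1) = 9, and the closed form gives 9. They agree.
For the inductive step, assume it holds for an arbitrary j ≥ 1, so T(j) = j(2j^3 + 5j^2 + 5j - 3).
Then T(j+1) = T(j) + ((8j + 3)(j + (j + 1)^2 + 2)) = (j(2j^3 + 5j^2 + 5j - 3)) + ((8j + 3)(j + (j + 1)^2 + 2)).
Simplifying, T(j+1) = (j + 1)(2j^3 + 11j^2 + 21j + 9) = (j+1)(2(j+1)^3 + 5(j+1)^2 + 5(j+1) - 3),
which is the closed form with n = j+1.
This completes the induction.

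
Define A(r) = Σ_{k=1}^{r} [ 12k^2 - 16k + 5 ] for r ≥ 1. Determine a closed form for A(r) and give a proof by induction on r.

A(r) = r(4r^2 - 2r - 1)

We claim A(r) = r(4r^2 - 2r - 1) for all r ≥ 1.
Base step (r = 1): A(1) = 1, and the closed form gives 1. They agree.
Inductive step: assume the claim holds for r = k, so A(k) = k(4k^2 - 2k - 1).
Then A(k+1) = A(k) + (12k^2 + 8k + 1) = (k(4k^2 - 2k - 1)) + (12k^2 + 8k + 1).
Simplifying, A(k+1) = (k + 1)(4k^2 + 6k + 1) = (k+1)(4(k+1)^2 - 2(k+1) - 1),
which is the closed form with r = k+1.
Hence, by induction on r, the claim holds for every r ≥ 1.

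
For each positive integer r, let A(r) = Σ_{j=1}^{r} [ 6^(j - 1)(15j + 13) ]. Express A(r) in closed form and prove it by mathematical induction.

A(r) = 6^r(3r + 2) - 2

We claim A(r) = 6^r(3r + 2) - 2 for all r ≥ 1.
Base step (r = 1): A(1) = 28, and the closed form gives 28. They agree.
Inductive step: suppose the statement holds for some j ≥ 1, so A(j) = 6^j(3j + 2) - 2.
Then A(j+1) = A(j) + (6^j(15j + 28)) = (6^j(3j + 2) - 2) + (6^j(15j + 28)).
Simplifying, A(j+1) = 18·6^j·j + 30·6^j - 2 = 6^(j+1)(3(j+1) + 2) - 2,
which is the closed form with r = j+1.
By induction, the statement is established for all r ≥ 1.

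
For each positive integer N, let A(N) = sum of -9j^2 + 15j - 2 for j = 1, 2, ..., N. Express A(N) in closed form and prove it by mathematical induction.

A(N) = -N(3N^2 - 3N - 4)

We claim A(N) = -N(3N^2 - 3N - 4) for all N ≥ 1.
When N = 1: A(1) = 4, and the closed form gives 4. They agree.
Inductive step: assume the claim holds for N = j, so A(j) = j(-3j^2 + 3j + 4).
Then A(j+1) = A(j) + (-9j^2 - 3j + 4) = (j(-3j^2 + 3j + 4)) + (-9j^2 - 3j + 4).
Simplifying, A(j+1) = -(j + 1)(3j^2 + 3j - 4) = -(j+1)(3(j+1)^2 - 3(j+1) - 4),
which is the closed form with N = j+1.
By the principle of mathematical induction, the result holds for all N ≥ 1.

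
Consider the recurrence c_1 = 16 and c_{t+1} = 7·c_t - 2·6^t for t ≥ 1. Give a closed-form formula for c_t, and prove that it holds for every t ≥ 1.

c_t = 2·6^t + 4·7^(t - 1)

Computing the first terms: c_1 = 16, c_2 = 100, c_3 = 628. This suggests c_t = 2·6^t + 4·7^(t - 1).
When t = 1: the formula gives 16 = 16 = c_1.
Inductive step: assume the claim holds for t = k, so c_k = 2·6^k + 4·7^(k - 1).
Then c_{k+1} = 7·c_k - 2·6^k = 7·(2·6^k + 4·7^(k - 1)) - 2·6^k = 2·6^(k + 1) + 4·7^k = 2·6^(k+1) + 4·7^((k+1) - 1),
which is the claimed formula at t = k+1.
This completes the induction.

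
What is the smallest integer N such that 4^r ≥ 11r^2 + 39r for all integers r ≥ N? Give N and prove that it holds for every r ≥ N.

N = 5

At r = 4: 256 < 332, so the inequality fails and N ≥ 5. We prove 4^r ≥ 11r^2 + 39r for all r ≥ 5.
When r = 5: 4^r = 1024 and 11r^2 + 39r = 470, so 1024 ≥ 470.
Inductive step: assume the claim holds for r = m, so 4^m ≥ 11m^2 + 39m.
Then 4^(m + 1) = 4·(4^m) ≥ 4·(11m^2 + 39m).
Also, for m ≥ 5 we have 4·(11m^2 + 39m) ≥ 11(m+1)^2 + 39(m+1), since 4·(11m^2 + 39m) − (11(m+1)^2 + 39(m+1)) = 33m^2 + 95m - 50, which is nonnegative for all m ≥ 5.
Combining, 4^(m + 1) ≥ 11(m+1)^2 + 39(m+1).
By induction, the statement is established for all r ≥ 5.
Hence the smallest such N is 5.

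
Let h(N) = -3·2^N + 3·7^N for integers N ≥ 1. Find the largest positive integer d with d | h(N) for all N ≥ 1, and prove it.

Computing the first values: h(1) = 15 and h(2) = 135; gcd(15, 135) = 15, so d ≤ 15.
We prove 15 | -3·2^N + 3·7^N for all N ≥ 1 by induction on N.
Base case (N = 1): h(1) = 15 = 15·(1), so 15 | h(1).
For the inductive step, assume it holds for an arbitrary m ≥ 1, i.e. 15 | h(m). Then
h(m+1) − 7·h(m) = (-3·2^(m+1) + 3·7^(m+1)) − 7·(-3·2^m + 3·7^m) = (-3)·2^m·(2 − 7) = (15)·2^m. Since 15 | h(m) by the inductive hypothesis, 15 | 7·h(m); and 15 | 15 since 15 = 15·1. Therefore 15 | h(m+1).
Hence, by induction on N, the claim holds for every N ≥ 1.
Therefore the largest such d is 15.

d = 15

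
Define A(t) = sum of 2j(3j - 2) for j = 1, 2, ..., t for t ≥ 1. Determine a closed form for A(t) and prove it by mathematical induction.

A(t) = t(t + 1)(2t - 1)

We claim A(t) = t(t + 1)(2t - 1) for all t ≥ 1.
For the base case t = 1: A(1) = 2, and the closed form gives 2. They agree.
Inductive step: suppose the statement holds for some j ≥ 1, so A(j) = j(2j^2 + j - 1).
Then A(j+1) = A(j) + (2(j + 1)(3j + 1)) = (j(2j^2 + j - 1)) + (2(j + 1)(3j + 1)).
Simplifying, A(j+1) = (j + 1)(j + 2)(2j + 1) = (j+1)((j+1) + 1)(2(j+1) - 1),
which is the closed form with t = j+1.
This completes the induction.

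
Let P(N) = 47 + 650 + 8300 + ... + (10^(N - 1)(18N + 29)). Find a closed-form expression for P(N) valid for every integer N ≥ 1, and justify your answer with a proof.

P(N) = 10^N(2N + 3) - 3

We claim P(N) = 10^N(2N + 3) - 3 for all N ≥ 1.
Base step (N = 1): P(1) = 47, and the closed form gives 47. They agree.
Inductive step: assume the claim holds for N = k, so P(k) = 10^k(2k + 3) - 3.
Then P(k+1) = P(k) + (10^k(18k + 47)) = (10^k(2k + 3) - 3) + (10^k(18k + 47)).
Simplifying, P(k+1) = 20·10^k·k + 50·10^k - 3 = 10^(k+1)(2(k+1) + 3) - 3,
which is the closed form with N = k+1.
Hence, by induction on N, the claim holds for every N ≥ 1.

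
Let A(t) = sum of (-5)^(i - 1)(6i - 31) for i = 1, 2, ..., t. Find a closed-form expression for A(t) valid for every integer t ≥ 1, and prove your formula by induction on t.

We claim A(t) = (-5)^t(-t + 5) - 5 for all t ≥ 1.
When t = 1: A(1) = -25, and the closed form gives -25. They agree.
Suppose the result is true for t = i, so A(i) = (-5)^i(-i + 5) - 5.
Then A(i+1) = A(i) + ((-5)^i(6i - 25)) = ((-5)^i(-i + 5) - 5) + ((-5)^i(6i - 25)).
Simplifying, A(i+1) = 5(-5)^i·i - 20(-5)^i - 5 = (-5)^(i+1)(-(i+1) + 5) - 5,
which is the closed form with t = i+1.
By induction, the statement is established for all t ≥ 1.

A(t) = (-5)^t(-t + 5) - 5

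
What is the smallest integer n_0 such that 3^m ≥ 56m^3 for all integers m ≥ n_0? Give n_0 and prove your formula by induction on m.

n_0 = 10

At m = 9: 19683 < 40824, so the inequality fails and n_0 ≥ 10. We prove 3^m ≥ 56m^3 for all m ≥ 10.
Base case (m = 10): 3^m = 59049 and 56m^3 = 56000, so 59049 ≥ 56000.
Suppose the result is true for m = p, so 3^p ≥ 56p^3.
Then 3^(p + 1) = 3·(3^p) ≥ 3·(56p^3).
Also, for p ≥ 10 we have 3·(56p^3) ≥ 56(p+1)^3, since 3 ≥ (1 + 1/p)^3 for all p ≥ 10.
Combining, 3^(p + 1) ≥ 56(p+1)^3.
By induction, the statement is established for all m ≥ 10.
Hence the smallest such n_0 is 10.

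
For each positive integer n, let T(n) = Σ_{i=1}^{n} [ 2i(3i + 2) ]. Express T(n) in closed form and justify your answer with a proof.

T(n) = n(n + 1)(2n + 3)

We claim T(n) = n(n + 1)(2n + 3) for all n ≥ 1.
When n = 1: T(1) = 10, and the closed form gives 10. They agree.
Inductive step: suppose the statement holds for some i ≥ 1, so T(i) = i(2i^2 + 5i + 3).
Then T(i+1) = T(i) + (2(i + 1)(3i + 5)) = (i(2i^2 + 5i + 3)) + (2(i + 1)(3i + 5)).
Simplifying, T(i+1) = (i + 1)(i + 2)(2i + 5) = (i+1)((i+1) + 1)(2(i+1) + 3),
which is the closed form with n = i+1.
By induction, the statement is established for all n ≥ 1.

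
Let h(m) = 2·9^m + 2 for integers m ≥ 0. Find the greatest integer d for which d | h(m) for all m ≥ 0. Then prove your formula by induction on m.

Computing the first values: h(0) = 4 and h(1) = 20; gcd(4, 20) = 4, so d ≤ 4.
We prove 4 | 2·9^m + 2 for all m ≥ 0 by induction on m.
For the base case m = 0: h(0) = 4 = 4·(1), so 4 | h(0).
Inductive step: suppose the statement holds for some j ≥ 0, i.e. 4 | h(j). Then
h(j+1) = 2·9^(j+1) + 2 = 9·(2·9^j + 2) - 16 = 9·h(j) - 16. The first term is divisible by 4 by the inductive hypothesis, and -16 is divisible by 4. Hence 4 | h(j+1).
By induction, the statement is established for all m ≥ 0.
Therefore the largest such d is 4.

d = 4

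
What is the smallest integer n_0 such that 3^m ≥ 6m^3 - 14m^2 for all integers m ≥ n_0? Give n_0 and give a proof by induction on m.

At m = 6: 729 < 792, so the inequality fails and n_0 ≥ 7. We prove 3^m ≥ 6m^3 - 14m^2 for all m ≥ 7.
When m = 7: 3^m = 2187 and 6m^3 - 14m^2 = 1372, so 2187 ≥ 1372.
For the inductive step, assume it holds for an arbitrary i ≥ 7, so 3^i ≥ 6i^3 - 14i^2.
Then 3^(i + 1) = 3·(3^i) ≥ 3·(6i^3 - 14i^2).
Also, for i ≥ 7 we have 3·(6i^3 - 14i^2) ≥ 6(i+1)^3 - 14(i+1)^2, since 3·(6i^3 - 14i^2) − (6(i+1)^3 - 14(i+1)^2) = 12i^3 - 46i^2 + 10i + 8, which is nonnegative for all i ≥ 7.
Combining, 3^(i + 1) ≥ 6(i+1)^3 - 14(i+1)^2.
Hence, by induction on m, the claim holds for every m ≥ 7.
Hence the smallest such n_0 is 7.

n_0 = 7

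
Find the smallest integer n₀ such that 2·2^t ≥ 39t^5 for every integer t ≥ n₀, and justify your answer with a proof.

At t = 28: 536870912 < 671204352, so the inequality fails and n₀ ≥ 29. We prove 2·2^t ≥ 39t^5 for all t ≥ 29.
Base step (t = 29): 2·2^t = 1073741824 and 39t^5 = 799934811, so 1073741824 ≥ 799934811.
For the inductive step, assume it holds for an arbitrary m ≥ 29, so 2·2^m ≥ 39m^5.
Then 2·2^(m + 1) = 2·(2·2^m) ≥ 2·(39m^5).
Also, for m ≥ 29 we have 2·(39m^5) ≥ 39(m+1)^5, since 2 ≥ (1 + 1/m)^5 for all m ≥ 29.
Combining, 2·2^(m + 1) ≥ 39(m+1)^5.
Hence, by induction on t, the claim holds for every t ≥ 29.
Hence the smallest such n₀ is 29.

n₀ = 29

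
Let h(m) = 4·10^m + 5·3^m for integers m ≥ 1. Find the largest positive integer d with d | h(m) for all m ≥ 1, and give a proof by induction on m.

d = 5

Computing the first values: h(1) = 55 and h(2) = 445; gcd(55, 445) = 5, so d ≤ 5.
We prove 5 | 4·10^m + 5·3^m for all m ≥ 1 by induction on m.
Base step (m = 1): h(1) = 55 = 5·(11), so 5 | h(1).
Inductive step: assume the claim holds for m = r, i.e. 5 | h(r). Then
h(r+1) − 10·h(r) = (4·10^(r+1) + 5·3^(r+1)) − 10·(4·10^r + 5·3^r) = (5)·3^r·(3 − 10) = (-35)·3^r. Since 5 | h(r) by the inductive hypothesis, 5 | 10·h(r); and 5 | -35 since -35 = 5·-7. Therefore 5 | h(r+1).
By induction, the statement is established for all m ≥ 1.
Therefore the largest such d is 5.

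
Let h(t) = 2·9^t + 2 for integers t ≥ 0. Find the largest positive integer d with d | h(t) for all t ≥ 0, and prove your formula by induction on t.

d = 4

Computing the first values: h(0) = 4 and h(1) = 20; gcd(4, 20) = 4, so d ≤ 4.
We prove 4 | 2·9^t + 2 for all t ≥ 0 by induction on t.
Base case (t = 0): h(0) = 4 = 4·(1), so 4 | h(0).
Inductive step: suppose the statement holds for some p ≥ 0, i.e. 4 | h(p). Then
h(p+1) = 2·9^(p+1) + 2 = 9·(2·9^p + 2) - 16 = 9·h(p) - 16. The first term is divisible by 4 by the inductive hypothesis, and -16 is divisible by 4. Hence 4 | h(p+1).
By induction, the statement is established for all t ≥ 0.
Therefore the largest such d is 4.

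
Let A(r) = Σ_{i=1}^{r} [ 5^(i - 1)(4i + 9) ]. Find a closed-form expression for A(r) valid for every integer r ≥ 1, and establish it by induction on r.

A(r) = 5^r(r + 2) - 2

We claim A(r) = 5^r(r + 2) - 2 for all r ≥ 1.
For the base case r = 1: A(1) = 13, and the closed form gives 13. They agree.
Inductive step: assume the claim holds for r = i, so A(i) = 5^i(i + 2) - 2.
Then A(i+1) = A(i) + (5^i(4i + 13)) = (5^i(i + 2) - 2) + (5^i(4i + 13)).
Simplifying, A(i+1) = 5·5^i·i + 15·5^i - 2 = 5^(i+1)((i+1) + 2) - 2,
which is the closed form with r = i+1.
By the principle of mathematical induction, the result holds for all r ≥ 1.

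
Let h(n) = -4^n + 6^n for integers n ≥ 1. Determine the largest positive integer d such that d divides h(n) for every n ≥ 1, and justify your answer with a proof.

d = 2

Computing the first values: h(1) = 2 and h(2) = 20; gcd(2, 20) = 2, so d ≤ 2.
We prove 2 | -4^n + 6^n for all n ≥ 1 by induction on n.
When n = 1: h(1) = 2 = 2·(1), so 2 | h(1).
Inductive step: assume the claim holds for n = i, i.e. 2 | h(i). Then
6^{i+1} − 4^{i+1} = 6·6^i − 4·4^i = 6·(6^i − 4^i) + (2)·4^i. The first term is divisible by 2 by the inductive hypothesis, and the second term (2)·4^i is divisible by 2 since 2 | 2. Hence 2 | h(i+1).
By induction, the statement is established for all n ≥ 1.
Therefore the largest such d is 2.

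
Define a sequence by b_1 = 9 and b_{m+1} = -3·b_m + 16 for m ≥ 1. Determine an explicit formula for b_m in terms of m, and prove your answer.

Computing the first terms: b_1 = 9, b_2 = -11, b_3 = 49. This suggests b_m = 5(-3)^(m - 1) + 4.
When m = 1: the formula gives 9 = 9 = b_1.
Inductive step: assume the claim holds for m = j, so b_j = 5(-3)^(j - 1) + 4.
Then b_{j+1} = -3·b_j + 16 = -3·(5(-3)^(j - 1) + 4) + 16 = 5(-3)^j + 4 = 5(-3)^((j+1) - 1) + 4,
which is the claimed formula at m = j+1.
By induction, the statement is established for all m ≥ 1.

b_m = 5(-3)^(m - 1) + 4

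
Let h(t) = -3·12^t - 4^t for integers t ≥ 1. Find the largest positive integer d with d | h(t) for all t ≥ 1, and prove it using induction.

d = 8

Computing the first values: h(1) = -40 and h(2) = -448; gcd(-40, -448) = 8, so d ≤ 8.
We prove 8 | -3·12^t - 4^t for all t ≥ 1 by induction on t.
Base case (t = 1): h(1) = -40 = 8·(-5), so 8 | h(1).
Inductive step: suppose the statement holds for some r ≥ 1, i.e. 8 | h(r). Then
h(r+1) − 12·h(r) = (-3·12^(r+1) - 4^(r+1)) − 12·(-3·12^r - 4^r) = (-1)·4^r·(4 − 12) = (8)·4^r. Since 8 | h(r) by the inductive hypothesis, 8 | 12·h(r); and 8 | 8 since 8 = 8·1. Therefore 8 | h(r+1).
Hence, by induction on t, the claim holds for every t ≥ 1.
Therefore the largest such d is 8.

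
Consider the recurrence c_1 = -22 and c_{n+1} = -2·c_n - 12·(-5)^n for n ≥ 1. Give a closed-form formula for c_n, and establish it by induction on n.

Computing the first terms: c_1 = -22, c_2 = 104, c_3 = -508. This suggests c_n = (-2)^n + 4(-5)^n.
When n = 1: the formula gives -22 = -22 = c_1.
Inductive step: assume the claim holds for n = p, so c_p = (-2)^p + 4(-5)^p.
Then c_{p+1} = -2·c_p - 12·(-5)^p = -2·((-2)^p + 4(-5)^p) - 12·(-5)^p = (-2)^(p + 1) + 4(-5)^(p + 1),
which is the claimed formula at n = p+1.
By induction, the statement is established for all n ≥ 1.

c_n = (-2)^n + 4(-5)^n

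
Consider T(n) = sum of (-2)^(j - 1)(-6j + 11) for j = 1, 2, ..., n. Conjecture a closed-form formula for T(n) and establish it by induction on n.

T(n) = (-2)^n(2n - 3) + 3

We claim T(n) = (-2)^n(2n - 3) + 3 for all n ≥ 1.
For the base case n = 1: T(1) = 5, and the closed form gives 5. They agree.
Inductive step: suppose the statement holds for some j ≥ 1, so T(j) = (-2)^j(2j - 3) + 3.
Then T(j+1) = T(j) + ((-2)^j(-6j + 5)) = ((-2)^j(2j - 3) + 3) + ((-2)^j(-6j + 5)).
Simplifying, T(j+1) = -(-2)^(j + 1) - (-2)^(j + 2)j + 3 = (-2)^(j+1)(2(j+1) - 3) + 3,
which is the closed form with n = j+1.
This completes the induction.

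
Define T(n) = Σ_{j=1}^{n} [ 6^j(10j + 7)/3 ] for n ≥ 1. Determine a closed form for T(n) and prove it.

T(n) = 2·6^n(2n + 1) - 2

We claim T(n) = 2·6^n(2n + 1) - 2 for all n ≥ 1.
When n = 1: T(1) = 34, and the closed form gives 34. They agree.
Suppose the result is true for n = j, so T(j) = 2·6^j(2j + 1) - 2.
Then T(j+1) = T(j) + (6^j(20j + 34)) = (2·6^j(2j + 1) - 2) + (6^j(20j + 34)).
Simplifying, T(j+1) = 24·6^j·j + 36·6^j - 2 = 2·6^(j+1)(2(j+1) + 1) - 2,
which is the closed form with n = j+1.
By induction, the statement is established for all n ≥ 1.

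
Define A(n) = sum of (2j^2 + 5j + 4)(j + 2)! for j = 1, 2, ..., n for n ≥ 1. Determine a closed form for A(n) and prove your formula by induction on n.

We claim A(n) = (2n + 1)(n + 3)! - 6 for all n ≥ 1.
Base case (n = 1): A(1) = 66, and the closed form gives 66. They agree.
Suppose the result is true for n = j, so A(j) = (2j + 1)(j + 3)! - 6.
Then A(j+1) = A(j) + ((2j^2 + 9j + 11)(j + 3)!) = ((2j + 1)(j + 3)! - 6) + ((2j^2 + 9j + 11)(j + 3)!).
Simplifying, A(j+1) = (2(j+1) + 1)((j+1) + 3)! - 6,
which is the closed form with n = j+1.
By the principle of mathematical induction, the result holds for all n ≥ 1.

A(n) = (2n + 1)(n + 3)! - 6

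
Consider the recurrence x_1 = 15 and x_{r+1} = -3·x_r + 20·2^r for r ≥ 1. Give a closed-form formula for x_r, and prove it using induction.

x_r = 7(-3)^(r - 1) + 2^(r + 2)

Computing the first terms: x_1 = 15, x_2 = -5, x_3 = 95. This suggests x_r = 7(-3)^(r - 1) + 2^(r + 2).
Base step (r = 1): the formula gives 15 = 15 = x_1.
Inductive step: assume the claim holds for r = k, so x_k = 7(-3)^(k - 1) + 2^(k + 2).
Then x_{k+1} = -3·x_k + 20·2^k = -3·(7(-3)^(k - 1) + 2^(k + 2)) + 20·2^k = 7(-3)^k + 2^(k + 3) = 7(-3)^((k+1) - 1) + 2^((k+1) + 2),
which is the claimed formula at r = k+1.
Hence, by induction on r, the claim holds for every r ≥ 1.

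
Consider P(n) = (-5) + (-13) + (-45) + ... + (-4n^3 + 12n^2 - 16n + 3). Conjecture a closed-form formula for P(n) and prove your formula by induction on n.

We claim P(n) = -n(n^3 - 2n^2 + 3n + 3) for all n ≥ 1.
Base step (n = 1): P(1) = -5, and the closed form gives -5. They agree.
Suppose the result is true for n = p, so P(p) = p(-p^3 + 2p^2 - 3p - 3).
Then P(p+1) = P(p) + (-4p^3 - 4p - 5) = (p(-p^3 + 2p^2 - 3p - 3)) + (-4p^3 - 4p - 5).
Simplifying, P(p+1) = -(p + 1)(p^3 + p^2 + 2p + 5) = -(p+1)((p+1)^3 - 2(p+1)^2 + 3(p+1) + 3),
which is the closed form with n = p+1.
This completes the induction.

P(n) = -n(n^3 - 2n^2 + 3n + 3)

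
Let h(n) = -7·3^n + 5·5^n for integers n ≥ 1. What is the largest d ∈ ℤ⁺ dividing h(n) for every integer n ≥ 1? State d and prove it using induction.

Computing the first values: h(1) = 4 and h(2) = 62; gcd(4, 62) = 2, so d ≤ 2.
We prove 2 | -7·3^n + 5·5^n for all n ≥ 1 by induction on n.
Base step (n = 1): h(1) = 4 = 2·(2), so 2 | h(1).
Suppose the result is true for n = p, i.e. 2 | h(p). Then
h(p+1) − 5·h(p) = (-7·3^(p+1) + 5·5^(p+1)) − 5·(-7·3^p + 5·5^p) = (-7)·3^p·(3 − 5) = (14)·3^p. Since 2 | h(p) by the inductive hypothesis, 2 | 5·h(p); and 2 | 14 since 14 = 2·7. Therefore 2 | h(p+1).
By induction, the statement is established for all n ≥ 1.
Therefore the largest such d is 2.

d = 2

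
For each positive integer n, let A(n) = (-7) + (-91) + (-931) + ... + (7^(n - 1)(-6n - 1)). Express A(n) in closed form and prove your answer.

A(n) = -7^n·n

We claim A(n) = -7^n·n for all n ≥ 1.
For the base case n = 1: A(1) = -7, and the closed form gives -7. They agree.
For the inductive step, assume it holds for an arbitrary i ≥ 1, so A(i) = -7^i·i.
Then A(i+1) = A(i) + (7^i(-6i - 7)) = (-7^i·i) + (7^i(-6i - 7)).
Simplifying, A(i+1) = 7^(i + 1)(-i - 1) = -7^(i+1)·(i+1),
which is the closed form with n = i+1.
By induction, the statement is established for all n ≥ 1.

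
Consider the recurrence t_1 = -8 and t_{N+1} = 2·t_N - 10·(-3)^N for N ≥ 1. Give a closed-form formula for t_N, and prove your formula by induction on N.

Computing the first terms: t_1 = -8, t_2 = 14, t_3 = -62. This suggests t_N = 2(-3)^N - 2^N.
Base step (N = 1): the formula gives -8 = -8 = t_1.
For the inductive step, assume it holds for an arbitrary j ≥ 1, so t_j = 2(-3)^j - 2^j.
Then t_{j+1} = 2·t_j - 10·(-3)^j = 2·(2(-3)^j - 2^j) - 10·(-3)^j = 2(-3)^(j + 1) - 2^(j + 1),
which is the claimed formula at N = j+1.
By the principle of mathematical induction, the result holds for all N ≥ 1.

t_N = 2(-3)^N - 2^N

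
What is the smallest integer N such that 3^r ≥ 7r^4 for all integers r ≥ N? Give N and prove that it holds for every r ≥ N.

At r = 10: 59049 < 70000, so the inequality fails and N ≥ 11. We prove 3^r ≥ 7r^4 for all r ≥ 11.
Base case (r = 11): 3^r = 177147 and 7r^4 = 102487, so 177147 ≥ 102487.
Inductive step: assume the claim holds for r = k, so 3^k ≥ 7k^4.
Then 3^(k + 1) = 3·(3^k) ≥ 3·(7k^4).
Also, for k ≥ 11 we have 3·(7k^4) ≥ 7(k+1)^4, since 3 ≥ (1 + 1/k)^4 for all k ≥ 11.
Combining, 3^(k + 1) ≥ 7(k+1)^4.
This completes the induction.
Hence the smallest such N is 11.

N = 11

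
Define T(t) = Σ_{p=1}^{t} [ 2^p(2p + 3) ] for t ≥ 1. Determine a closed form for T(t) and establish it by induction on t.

We claim T(t) = 2·2^t(2t + 1) - 2 for all t ≥ 1.
Base case (t = 1): T(1) = 10, and the closed form gives 10. They agree.
For the inductive step, assume it holds for an arbitrary p ≥ 1, so T(p) = 2·2^p(2p + 1) - 2.
Then T(p+1) = T(p) + (2^(p + 1)(2p + 5)) = (2·2^p(2p + 1) - 2) + (2^(p + 1)(2p + 5)).
Simplifying, T(p+1) = 8·2^p·p + 12·2^p - 2 = 2·2^(p+1)(2(p+1) + 1) - 2,
which is the closed form with t = p+1.
By the principle of mathematical induction, the result holds for all t ≥ 1.

T(t) = 2·2^t(2t + 1) - 2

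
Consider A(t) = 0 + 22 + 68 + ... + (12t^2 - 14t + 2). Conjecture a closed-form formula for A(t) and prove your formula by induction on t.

A(t) = t(t - 1)(4t + 3)

We claim A(t) = t(t - 1)(4t + 3) for all t ≥ 1.
Base case (t = 1): A(1) = 0, and the closed form gives 0. They agree.
For the inductive step, assume it holds for an arbitrary k ≥ 1, so A(k) = k(4k^2 - k - 3).
Then A(k+1) = A(k) + (2k(6k + 5)) = (k(4k^2 - k - 3)) + (2k(6k + 5)).
Simplifying, A(k+1) = k(k + 1)(4k + 7) = (k+1)((k+1) - 1)(4(k+1) + 3),
which is the closed form with t = k+1.
By the principle of mathematical induction, the result holds for all t ≥ 1.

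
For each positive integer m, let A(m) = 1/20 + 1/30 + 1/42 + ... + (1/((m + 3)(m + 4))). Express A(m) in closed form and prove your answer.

A(m) = m/(4(m + 4))

We claim A(m) = m/(4(m + 4)) for all m ≥ 1.
For the base case m = 1: A(1) = 1/20, and the closed form gives 1/20. They agree.
Inductive step: suppose the statement holds for some i ≥ 1, so A(i) = i/(4(i + 4)).
Then A(i+1) = A(i) + (1/((i + 4)(i + 5))) = (i/(4(i + 4))) + (1/((i + 4)(i + 5))).
Simplifying, A(i+1) = (i + 1)/(4(i + 5)) = (i+1)/(4((i+1) + 4)),
which is the closed form with m = i+1.
This completes the induction.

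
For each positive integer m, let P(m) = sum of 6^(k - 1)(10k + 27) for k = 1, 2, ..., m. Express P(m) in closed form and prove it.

We claim P(m) = 6^m(2m + 5) - 5 for all m ≥ 1.
For the base case m = 1: P(1) = 37, and the closed form gives 37. They agree.
Inductive step: assume the claim holds for m = k, so P(k) = 6^k(2k + 5) - 5.
Then P(k+1) = P(k) + (6^k(10k + 37)) = (6^k(2k + 5) - 5) + (6^k(10k + 37)).
Simplifying, P(k+1) = 12·6^k·k + 42·6^k - 5 = 6^(k+1)(2(k+1) + 5) - 5,
which is the closed form with m = k+1.
By the principle of mathematical induction, the result holds for all m ≥ 1.

P(m) = 6^m(2m + 5) - 5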